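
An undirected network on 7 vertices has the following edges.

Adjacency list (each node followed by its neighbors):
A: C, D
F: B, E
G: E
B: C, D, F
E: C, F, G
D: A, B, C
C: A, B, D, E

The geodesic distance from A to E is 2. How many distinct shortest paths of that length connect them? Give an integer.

1

The shortest distance is 2, and the only length-2 path is A–C–E. So there is exactly 1 shortest path.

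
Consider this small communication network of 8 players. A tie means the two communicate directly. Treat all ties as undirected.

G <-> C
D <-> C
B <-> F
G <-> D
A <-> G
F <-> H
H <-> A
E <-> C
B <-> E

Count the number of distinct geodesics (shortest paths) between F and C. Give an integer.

The shortest distance is 3, and the only length-3 path is F–B–E–C. So there is exactly 1 shortest path.

1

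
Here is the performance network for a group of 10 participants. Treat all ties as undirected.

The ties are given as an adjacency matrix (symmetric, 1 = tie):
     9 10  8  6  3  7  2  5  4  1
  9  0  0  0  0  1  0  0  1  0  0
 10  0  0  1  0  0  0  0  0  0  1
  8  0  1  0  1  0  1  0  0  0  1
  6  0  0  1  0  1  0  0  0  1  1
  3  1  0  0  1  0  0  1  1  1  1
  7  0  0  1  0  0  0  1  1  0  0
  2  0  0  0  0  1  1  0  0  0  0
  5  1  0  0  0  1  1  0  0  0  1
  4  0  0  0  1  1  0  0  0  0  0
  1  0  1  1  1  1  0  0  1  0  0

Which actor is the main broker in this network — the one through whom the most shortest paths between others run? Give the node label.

Unnormalized betweenness of each node: 1:20/3, 2:5/6, 3:23/2, 4:0, 5:23/6, 6:13/4, 7:11/4, 8:25/6, 9:0, 10:0.
3 has the largest value, 23/2, making it the main broker — the node through which the most shortest paths run.

3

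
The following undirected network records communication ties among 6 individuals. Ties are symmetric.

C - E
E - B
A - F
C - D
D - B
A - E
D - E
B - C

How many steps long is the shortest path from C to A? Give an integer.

2

One shortest route is C – E – A, which uses 2 edges, and C and A are not directly tied, so nothing shorter exists. So d(C,A) = 2.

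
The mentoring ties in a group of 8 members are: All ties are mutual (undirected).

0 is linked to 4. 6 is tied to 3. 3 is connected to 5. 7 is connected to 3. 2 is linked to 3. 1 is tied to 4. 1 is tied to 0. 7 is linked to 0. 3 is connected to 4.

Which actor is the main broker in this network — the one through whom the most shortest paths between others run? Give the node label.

Unnormalized betweenness of each node: 0:3/2, 1:0, 2:0, 3:31/2, 4:6, 5:0, 6:0, 7:2.
3 has the largest value, 31/2, making it the main broker — the node through which the most shortest paths run.

3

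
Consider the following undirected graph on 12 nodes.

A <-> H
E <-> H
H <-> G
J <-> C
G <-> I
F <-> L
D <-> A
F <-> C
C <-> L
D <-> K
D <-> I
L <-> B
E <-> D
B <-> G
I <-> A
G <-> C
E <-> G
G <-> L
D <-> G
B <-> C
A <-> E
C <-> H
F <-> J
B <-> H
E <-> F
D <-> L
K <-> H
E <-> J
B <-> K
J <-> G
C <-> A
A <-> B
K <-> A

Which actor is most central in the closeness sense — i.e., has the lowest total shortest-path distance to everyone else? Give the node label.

G

Farness (sum of distances to all others) for each node — A:15, B:16, C:15, D:16, E:16, F:20, G:14, H:16, I:20, J:19, K:20, L:17.
The smallest farness is 14, for G, so G has the highest closeness.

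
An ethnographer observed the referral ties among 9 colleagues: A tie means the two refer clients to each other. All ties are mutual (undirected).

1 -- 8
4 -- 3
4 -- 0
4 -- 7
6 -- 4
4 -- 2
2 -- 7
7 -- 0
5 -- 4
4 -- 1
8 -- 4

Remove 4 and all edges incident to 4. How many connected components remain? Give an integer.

5

Without 4, the remaining ties split the others into: {0, 2, 7}; {1, 8}; {5}; {3}; {6}.
That's 5 separate components.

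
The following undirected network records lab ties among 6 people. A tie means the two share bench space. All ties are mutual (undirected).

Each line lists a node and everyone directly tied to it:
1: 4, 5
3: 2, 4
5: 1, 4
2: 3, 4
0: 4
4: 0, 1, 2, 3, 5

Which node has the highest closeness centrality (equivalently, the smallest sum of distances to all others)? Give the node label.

4

Farness (sum of distances to all others) for each node — 0:9, 1:8, 2:8, 3:8, 4:5, 5:8.
The smallest farness is 5, for 4, so 4 has the highest closeness.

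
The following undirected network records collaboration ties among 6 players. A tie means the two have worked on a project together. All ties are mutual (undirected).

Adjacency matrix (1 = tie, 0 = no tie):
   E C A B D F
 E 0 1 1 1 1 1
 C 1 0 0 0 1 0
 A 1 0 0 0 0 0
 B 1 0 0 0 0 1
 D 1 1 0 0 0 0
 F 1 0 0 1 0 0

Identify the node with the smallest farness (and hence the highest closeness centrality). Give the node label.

E

Farness (sum of distances to all others) for each node — A:9, B:8, C:8, D:8, E:5, F:8.
The smallest farness is 5, for E, so E has the highest closeness.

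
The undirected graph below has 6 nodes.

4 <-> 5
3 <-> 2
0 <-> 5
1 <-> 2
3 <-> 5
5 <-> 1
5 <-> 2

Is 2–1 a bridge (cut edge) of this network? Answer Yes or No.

Even without that edge, 2 still reaches 1 via 2 – 5 – 1, so the network stays connected. Not a bridge.

No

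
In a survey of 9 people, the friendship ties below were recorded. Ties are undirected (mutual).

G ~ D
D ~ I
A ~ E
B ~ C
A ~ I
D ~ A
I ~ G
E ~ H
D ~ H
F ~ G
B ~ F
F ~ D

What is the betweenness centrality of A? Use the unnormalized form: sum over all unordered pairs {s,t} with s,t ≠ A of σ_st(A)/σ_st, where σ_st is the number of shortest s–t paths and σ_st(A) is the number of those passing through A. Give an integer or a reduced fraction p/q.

11/3

Pairs whose geodesics pass through A — D–E: 1/2; G–E: 2/3; C–E: 1/2; E–I: 1; E–B: 1/2; E–F: 1/2.
All other pairs contribute 0.
Summing the contributions gives betweenness(A) = 11/3.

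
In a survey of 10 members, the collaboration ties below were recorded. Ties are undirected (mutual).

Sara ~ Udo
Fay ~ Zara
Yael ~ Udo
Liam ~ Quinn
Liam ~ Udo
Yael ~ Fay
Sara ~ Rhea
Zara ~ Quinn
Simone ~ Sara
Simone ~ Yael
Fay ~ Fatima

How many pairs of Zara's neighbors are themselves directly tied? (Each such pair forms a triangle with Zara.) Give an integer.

Zara's neighbors are Fay and Quinn, but none of them are tied to each other, so no triangle contains Zara.

0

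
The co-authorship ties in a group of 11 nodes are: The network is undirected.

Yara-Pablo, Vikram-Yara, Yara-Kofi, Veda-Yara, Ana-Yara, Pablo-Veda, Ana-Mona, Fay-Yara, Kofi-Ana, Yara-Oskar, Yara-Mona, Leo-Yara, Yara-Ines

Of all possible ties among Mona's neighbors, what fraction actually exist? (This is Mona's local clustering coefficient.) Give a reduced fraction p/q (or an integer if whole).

1

Mona's neighbors: Ana and Yara (k = 2).
Possible neighbor pairs: C(2,2) = 1. Edges among them: Ana–Yara → e = 1.
Clustering(Mona) = 1/1.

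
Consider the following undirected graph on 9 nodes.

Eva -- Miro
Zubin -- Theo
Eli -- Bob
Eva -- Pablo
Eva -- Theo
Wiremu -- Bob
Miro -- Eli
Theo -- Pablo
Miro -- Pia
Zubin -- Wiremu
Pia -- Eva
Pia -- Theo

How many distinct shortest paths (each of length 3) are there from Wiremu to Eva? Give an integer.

1

The shortest distance is 3, and the only length-3 path is Wiremu–Zubin–Theo–Eva. So there is exactly 1 shortest path.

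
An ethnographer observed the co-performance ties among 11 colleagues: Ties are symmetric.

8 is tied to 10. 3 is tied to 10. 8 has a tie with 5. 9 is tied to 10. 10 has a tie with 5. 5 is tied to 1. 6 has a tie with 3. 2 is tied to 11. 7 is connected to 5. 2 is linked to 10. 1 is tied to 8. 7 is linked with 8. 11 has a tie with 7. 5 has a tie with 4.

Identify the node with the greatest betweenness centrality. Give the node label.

10

Unnormalized betweenness of each node: 1:0, 2:4, 3:9, 4:0, 5:29/2, 6:0, 7:4, 8:11/2, 9:0, 10:27, 11:1.
10 has the largest value, 27, making it the main broker — the node through which the most shortest paths run.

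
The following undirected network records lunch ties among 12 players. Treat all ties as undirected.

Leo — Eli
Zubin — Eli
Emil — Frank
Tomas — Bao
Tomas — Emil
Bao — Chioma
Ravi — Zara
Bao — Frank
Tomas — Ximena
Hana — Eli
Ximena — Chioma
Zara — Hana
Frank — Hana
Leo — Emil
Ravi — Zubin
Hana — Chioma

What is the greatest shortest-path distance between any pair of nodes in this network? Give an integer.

5

Eccentricity of each node (its greatest distance to any other): Bao:4, Chioma:3, Eli:3, Emil:4, Frank:3, Hana:3, Leo:3, Ravi:5, Tomas:5, Ximena:4, Zara:4, Zubin:4.
The maximum eccentricity is 5, realized for instance by the pair Ravi–Tomas via Ravi – Zubin – Eli – Leo – Emil – Tomas. So the diameter is 5.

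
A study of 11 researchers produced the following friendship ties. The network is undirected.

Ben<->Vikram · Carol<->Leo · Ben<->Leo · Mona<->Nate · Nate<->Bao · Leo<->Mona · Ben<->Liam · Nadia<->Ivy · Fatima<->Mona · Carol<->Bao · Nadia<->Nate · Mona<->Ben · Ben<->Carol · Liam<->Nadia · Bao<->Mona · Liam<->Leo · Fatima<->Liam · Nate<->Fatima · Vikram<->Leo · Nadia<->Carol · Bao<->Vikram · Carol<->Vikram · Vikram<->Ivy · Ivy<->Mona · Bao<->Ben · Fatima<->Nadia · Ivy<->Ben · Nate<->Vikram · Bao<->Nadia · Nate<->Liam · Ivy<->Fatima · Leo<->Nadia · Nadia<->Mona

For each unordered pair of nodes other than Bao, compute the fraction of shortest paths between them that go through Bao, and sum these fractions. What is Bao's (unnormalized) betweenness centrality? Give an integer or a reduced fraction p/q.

7/5

Pairs whose geodesics pass through Bao — Carol–Nate: 1/3; Carol–Mona: 1/4; Nate–Ben: 1/4; Ben–Nadia: 1/6; Vikram–Nadia: 1/5; Vikram–Mona: 1/5.
All other pairs contribute 0.
Summing the contributions gives betweenness(Bao) = 7/5.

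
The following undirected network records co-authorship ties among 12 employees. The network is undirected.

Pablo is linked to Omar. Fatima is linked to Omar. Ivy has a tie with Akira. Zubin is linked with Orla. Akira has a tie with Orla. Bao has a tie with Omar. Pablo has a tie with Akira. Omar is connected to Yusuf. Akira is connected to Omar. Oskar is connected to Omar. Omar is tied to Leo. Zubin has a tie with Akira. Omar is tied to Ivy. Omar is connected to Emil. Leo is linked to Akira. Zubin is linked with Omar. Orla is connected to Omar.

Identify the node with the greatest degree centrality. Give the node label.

Omar

Degrees — Akira:6, Bao:1, Emil:1, Fatima:1, Ivy:2, Leo:2, Omar:11, Orla:3, Oskar:1, Pablo:2, Yusuf:1, Zubin:3.
The maximum is 11, attained only by Omar.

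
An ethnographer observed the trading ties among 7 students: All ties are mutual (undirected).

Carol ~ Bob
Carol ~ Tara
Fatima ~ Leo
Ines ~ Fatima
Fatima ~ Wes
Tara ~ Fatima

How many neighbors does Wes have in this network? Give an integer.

1

Wes is directly tied to Fatima. That is 1 neighbor, so the degree of Wes is 1.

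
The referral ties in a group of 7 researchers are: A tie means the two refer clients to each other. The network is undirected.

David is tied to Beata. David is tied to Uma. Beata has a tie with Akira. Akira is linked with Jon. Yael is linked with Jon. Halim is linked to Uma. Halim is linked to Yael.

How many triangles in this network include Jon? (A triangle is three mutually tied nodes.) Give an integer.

Jon's neighbors are Akira and Yael, but none of them are tied to each other, so no triangle contains Jon.

0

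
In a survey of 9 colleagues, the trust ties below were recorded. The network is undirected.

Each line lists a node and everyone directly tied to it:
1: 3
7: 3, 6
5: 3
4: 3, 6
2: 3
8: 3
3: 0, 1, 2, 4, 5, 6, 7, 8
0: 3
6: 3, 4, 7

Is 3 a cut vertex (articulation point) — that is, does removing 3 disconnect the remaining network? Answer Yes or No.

Removing 3 leaves {0} with no path to {8}, so the network splits into 6 components. 3 is a cut vertex.

Yes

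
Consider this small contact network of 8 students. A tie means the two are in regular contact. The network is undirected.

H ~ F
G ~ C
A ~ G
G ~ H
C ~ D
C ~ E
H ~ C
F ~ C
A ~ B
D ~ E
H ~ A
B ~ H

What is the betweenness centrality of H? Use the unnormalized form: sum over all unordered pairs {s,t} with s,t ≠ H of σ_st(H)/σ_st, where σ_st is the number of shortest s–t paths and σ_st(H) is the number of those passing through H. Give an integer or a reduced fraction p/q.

15/2

Pairs whose geodesics pass through H — D–A: 1/2; D–B: 1; E–A: 1/2; E–B: 1; G–F: 1/2; G–B: 1/2; F–A: 1; F–B: 1; C–A: 1/2; C–B: 1.
All other pairs contribute 0.
Summing the contributions gives betweenness(H) = 15/2.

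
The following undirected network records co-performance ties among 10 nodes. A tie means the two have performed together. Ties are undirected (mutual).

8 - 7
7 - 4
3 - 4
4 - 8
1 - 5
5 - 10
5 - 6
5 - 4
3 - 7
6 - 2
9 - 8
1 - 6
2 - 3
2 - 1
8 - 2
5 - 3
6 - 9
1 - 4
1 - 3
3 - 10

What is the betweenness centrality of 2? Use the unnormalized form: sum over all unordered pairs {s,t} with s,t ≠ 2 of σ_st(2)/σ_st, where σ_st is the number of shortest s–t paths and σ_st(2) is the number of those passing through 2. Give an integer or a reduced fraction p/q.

Pairs whose geodesics pass through 2 — 7–6: 2/7; 10–8: 1/4; 9–3: 2/6; 1–8: 1/2; 8–3: 1/3; 8–6: 1/2; 3–6: 1/3.
All other pairs contribute 0.
Summing the contributions gives betweenness(2) = 71/28.

71/28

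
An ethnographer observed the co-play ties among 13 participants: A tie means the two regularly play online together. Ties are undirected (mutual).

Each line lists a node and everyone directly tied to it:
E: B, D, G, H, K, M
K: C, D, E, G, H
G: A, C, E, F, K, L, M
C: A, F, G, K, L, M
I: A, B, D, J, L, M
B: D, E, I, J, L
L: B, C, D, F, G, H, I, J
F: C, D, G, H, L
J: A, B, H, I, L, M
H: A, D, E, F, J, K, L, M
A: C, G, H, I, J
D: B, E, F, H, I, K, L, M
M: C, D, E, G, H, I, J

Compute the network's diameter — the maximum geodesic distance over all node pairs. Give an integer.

Eccentricity of each node (its greatest distance to any other): A:2, B:2, C:2, D:2, E:2, F:2, G:2, H:2, I:2, J:2, K:2, L:2, M:2.
The maximum eccentricity is 2, realized for instance by the pair M–F via M – C – F. So the diameter is 2.

2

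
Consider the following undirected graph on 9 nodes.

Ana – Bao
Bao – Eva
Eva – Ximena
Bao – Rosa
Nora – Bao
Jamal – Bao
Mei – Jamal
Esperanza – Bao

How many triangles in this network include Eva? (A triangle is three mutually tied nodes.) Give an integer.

0

Eva's neighbors are Bao and Ximena, but none of them are tied to each other, so no triangle contains Eva.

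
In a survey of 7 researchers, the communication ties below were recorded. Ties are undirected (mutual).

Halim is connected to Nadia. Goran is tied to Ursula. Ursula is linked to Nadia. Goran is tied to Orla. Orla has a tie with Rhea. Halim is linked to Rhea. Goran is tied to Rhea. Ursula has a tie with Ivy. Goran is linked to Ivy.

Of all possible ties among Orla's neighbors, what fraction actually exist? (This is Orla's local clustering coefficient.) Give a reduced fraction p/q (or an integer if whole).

Orla's neighbors: Goran and Rhea (k = 2).
Possible neighbor pairs: C(2,2) = 1. Edges among them: Goran–Rhea → e = 1.
Clustering(Orla) = 1/1.

1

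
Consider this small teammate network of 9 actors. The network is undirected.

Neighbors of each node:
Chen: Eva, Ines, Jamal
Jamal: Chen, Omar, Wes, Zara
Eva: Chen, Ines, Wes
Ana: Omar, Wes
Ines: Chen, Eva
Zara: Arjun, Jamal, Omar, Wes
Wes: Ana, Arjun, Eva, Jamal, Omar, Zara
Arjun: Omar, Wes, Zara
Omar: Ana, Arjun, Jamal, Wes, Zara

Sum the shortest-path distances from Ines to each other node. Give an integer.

18

Distances from Ines: Ana:3, Arjun:3, Chen:1, Eva:1, Jamal:2, Omar:3, Wes:2, Zara:3.
Sum = 3 + 3 + 1 + 1 + 2 + 3 + 2 + 3 = 18.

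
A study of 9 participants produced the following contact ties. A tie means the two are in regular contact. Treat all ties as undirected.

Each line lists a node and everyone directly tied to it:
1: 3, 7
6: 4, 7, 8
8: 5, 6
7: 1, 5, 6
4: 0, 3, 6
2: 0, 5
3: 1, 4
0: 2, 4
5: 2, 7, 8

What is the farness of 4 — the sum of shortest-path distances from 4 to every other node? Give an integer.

Distances from 4: 0:1, 1:2, 2:2, 3:1, 5:3, 6:1, 7:2, 8:2.
Sum = 1 + 2 + 2 + 1 + 3 + 1 + 2 + 2 = 14.

14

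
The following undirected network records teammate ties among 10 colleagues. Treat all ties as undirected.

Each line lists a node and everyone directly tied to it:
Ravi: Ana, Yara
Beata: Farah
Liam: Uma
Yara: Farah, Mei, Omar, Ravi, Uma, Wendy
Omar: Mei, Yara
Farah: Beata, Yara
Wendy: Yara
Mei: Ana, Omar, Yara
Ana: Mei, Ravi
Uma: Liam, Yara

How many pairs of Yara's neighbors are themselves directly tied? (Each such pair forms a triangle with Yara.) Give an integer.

Yara's neighbors: Farah, Mei, Omar, Ravi, Uma, and Wendy.
Neighbor pairs that are themselves tied: Yara–Mei–Omar. Each forms one triangle with Yara, for 1 in total.

1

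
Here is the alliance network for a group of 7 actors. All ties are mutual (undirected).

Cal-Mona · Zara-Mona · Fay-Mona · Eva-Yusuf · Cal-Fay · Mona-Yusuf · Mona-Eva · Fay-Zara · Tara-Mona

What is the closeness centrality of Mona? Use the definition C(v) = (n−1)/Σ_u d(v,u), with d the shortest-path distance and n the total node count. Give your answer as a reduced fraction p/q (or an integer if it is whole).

1

Distances from Mona: Cal:1, Eva:1, Fay:1, Tara:1, Yusuf:1, Zara:1. Sum = 6.
n = 7, so closeness = 6/6 = 1.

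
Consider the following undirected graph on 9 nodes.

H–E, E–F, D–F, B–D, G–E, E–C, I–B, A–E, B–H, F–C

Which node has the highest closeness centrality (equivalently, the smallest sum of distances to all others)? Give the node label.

Farness (sum of distances to all others) for each node — A:19, B:16, C:17, D:16, E:12, F:14, G:19, H:14, I:23.
The smallest farness is 12, for E, so E has the highest closeness.

E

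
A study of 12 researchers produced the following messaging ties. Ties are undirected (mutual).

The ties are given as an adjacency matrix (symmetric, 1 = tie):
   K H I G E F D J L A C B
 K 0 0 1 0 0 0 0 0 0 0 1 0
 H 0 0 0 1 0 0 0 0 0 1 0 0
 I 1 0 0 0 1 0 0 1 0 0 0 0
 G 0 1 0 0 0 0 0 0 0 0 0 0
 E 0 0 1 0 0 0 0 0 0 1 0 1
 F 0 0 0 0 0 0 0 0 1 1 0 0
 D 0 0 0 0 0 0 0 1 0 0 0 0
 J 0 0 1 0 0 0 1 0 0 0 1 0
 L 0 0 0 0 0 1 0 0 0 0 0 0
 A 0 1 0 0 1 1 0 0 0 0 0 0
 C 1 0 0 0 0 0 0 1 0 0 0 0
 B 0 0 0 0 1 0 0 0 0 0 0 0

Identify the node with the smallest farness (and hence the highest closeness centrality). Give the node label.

E

Farness (sum of distances to all others) for each node — A:25, B:33, C:39, D:41, E:23, F:33, G:43, H:33, I:25, J:31, K:33, L:43.
The smallest farness is 23, for E, so E has the highest closeness.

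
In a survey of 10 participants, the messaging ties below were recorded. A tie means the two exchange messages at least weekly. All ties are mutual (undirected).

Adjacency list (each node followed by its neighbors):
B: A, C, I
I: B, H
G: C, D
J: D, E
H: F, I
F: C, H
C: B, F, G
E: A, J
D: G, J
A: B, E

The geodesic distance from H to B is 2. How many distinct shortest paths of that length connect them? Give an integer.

The shortest distance is 2, and the only length-2 path is H–I–B. So there is exactly 1 shortest path.

1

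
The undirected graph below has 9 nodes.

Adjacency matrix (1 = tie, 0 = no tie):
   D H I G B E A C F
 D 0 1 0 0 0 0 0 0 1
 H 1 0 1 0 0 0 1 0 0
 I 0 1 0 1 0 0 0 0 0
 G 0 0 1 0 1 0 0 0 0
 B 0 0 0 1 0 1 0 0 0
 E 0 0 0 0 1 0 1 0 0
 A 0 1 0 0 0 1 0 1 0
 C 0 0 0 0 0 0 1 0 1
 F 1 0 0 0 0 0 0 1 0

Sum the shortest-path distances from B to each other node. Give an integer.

20

Distances from B: A:2, C:3, D:4, E:1, F:4, G:1, H:3, I:2.
Sum = 2 + 3 + 4 + 1 + 4 + 1 + 3 + 2 = 20.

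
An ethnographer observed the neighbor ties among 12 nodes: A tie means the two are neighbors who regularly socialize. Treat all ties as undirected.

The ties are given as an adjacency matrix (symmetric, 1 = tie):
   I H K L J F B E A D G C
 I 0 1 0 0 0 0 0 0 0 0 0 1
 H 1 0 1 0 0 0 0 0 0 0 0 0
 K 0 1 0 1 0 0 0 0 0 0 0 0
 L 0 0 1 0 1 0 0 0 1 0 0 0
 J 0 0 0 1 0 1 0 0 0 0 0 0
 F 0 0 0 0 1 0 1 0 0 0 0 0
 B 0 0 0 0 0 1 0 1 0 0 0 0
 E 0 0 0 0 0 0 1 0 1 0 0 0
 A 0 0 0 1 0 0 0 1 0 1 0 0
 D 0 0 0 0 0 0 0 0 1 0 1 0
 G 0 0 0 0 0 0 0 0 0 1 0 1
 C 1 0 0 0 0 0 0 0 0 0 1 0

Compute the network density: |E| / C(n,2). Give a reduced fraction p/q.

13/66

There are 13 edges and 12 nodes, so the maximum possible is C(12,2) = 66.
Density = 13/66.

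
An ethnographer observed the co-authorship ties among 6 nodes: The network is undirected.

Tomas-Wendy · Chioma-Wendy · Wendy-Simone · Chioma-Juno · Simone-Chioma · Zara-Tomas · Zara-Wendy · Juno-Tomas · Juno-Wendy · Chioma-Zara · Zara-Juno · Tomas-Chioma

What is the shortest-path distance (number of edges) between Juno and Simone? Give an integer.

One shortest route is Juno – Chioma – Simone, which uses 2 edges, and Juno and Simone are not directly tied, so nothing shorter exists. So d(Juno,Simone) = 2.

2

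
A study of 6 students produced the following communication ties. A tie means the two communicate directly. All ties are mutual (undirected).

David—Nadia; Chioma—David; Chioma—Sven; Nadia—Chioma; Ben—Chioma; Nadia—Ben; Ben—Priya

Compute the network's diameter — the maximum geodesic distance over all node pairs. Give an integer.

3

Eccentricity of each node (its greatest distance to any other): Ben:2, Chioma:2, David:3, Nadia:2, Priya:3, Sven:3.
The maximum eccentricity is 3, realized for instance by the pair Sven–Priya via Sven – Chioma – Ben – Priya. So the diameter is 3.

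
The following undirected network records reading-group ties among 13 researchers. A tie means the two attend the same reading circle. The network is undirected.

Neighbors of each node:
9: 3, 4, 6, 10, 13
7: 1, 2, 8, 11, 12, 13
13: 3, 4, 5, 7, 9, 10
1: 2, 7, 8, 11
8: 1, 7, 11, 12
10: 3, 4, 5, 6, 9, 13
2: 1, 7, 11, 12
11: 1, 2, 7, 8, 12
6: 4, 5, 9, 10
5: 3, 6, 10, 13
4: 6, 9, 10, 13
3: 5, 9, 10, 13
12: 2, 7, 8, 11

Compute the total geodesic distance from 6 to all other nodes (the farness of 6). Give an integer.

31

Distances from 6: 1:4, 2:4, 3:2, 4:1, 5:1, 7:3, 8:4, 9:1, 10:1, 11:4, 12:4, 13:2.
Sum = 4 + 4 + 2 + 1 + 1 + 3 + 4 + 1 + 1 + 4 + 4 + 2 = 31.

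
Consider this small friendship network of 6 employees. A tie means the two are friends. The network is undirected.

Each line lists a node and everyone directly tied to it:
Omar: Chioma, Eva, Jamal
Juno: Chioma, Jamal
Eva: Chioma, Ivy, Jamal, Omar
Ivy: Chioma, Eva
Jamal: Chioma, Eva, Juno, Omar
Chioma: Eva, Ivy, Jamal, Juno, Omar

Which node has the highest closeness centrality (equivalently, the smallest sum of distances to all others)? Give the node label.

Chioma

Farness (sum of distances to all others) for each node — Chioma:5, Eva:6, Ivy:8, Jamal:6, Juno:8, Omar:7.
The smallest farness is 5, for Chioma, so Chioma has the highest closeness.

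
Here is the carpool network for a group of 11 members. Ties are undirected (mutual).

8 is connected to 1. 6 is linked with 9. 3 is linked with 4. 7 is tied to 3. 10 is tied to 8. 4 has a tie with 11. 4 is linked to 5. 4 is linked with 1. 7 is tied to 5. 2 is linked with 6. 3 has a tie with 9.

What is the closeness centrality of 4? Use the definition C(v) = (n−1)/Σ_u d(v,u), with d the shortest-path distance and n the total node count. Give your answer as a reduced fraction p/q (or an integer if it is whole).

Distances from 4: 1:1, 2:4, 3:1, 5:1, 6:3, 7:2, 8:2, 9:2, 10:3, 11:1. Sum = 20.
n = 11, so closeness = 10/20 = 1/2.

1/2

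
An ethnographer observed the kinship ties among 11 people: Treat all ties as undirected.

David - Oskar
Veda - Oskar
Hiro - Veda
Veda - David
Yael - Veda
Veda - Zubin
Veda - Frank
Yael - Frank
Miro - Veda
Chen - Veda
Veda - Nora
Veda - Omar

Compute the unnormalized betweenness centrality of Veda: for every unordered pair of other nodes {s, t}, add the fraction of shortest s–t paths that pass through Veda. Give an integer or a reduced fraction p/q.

43

Pairs whose geodesics pass through Veda — Oskar–Frank: 1; Oskar–Nora: 1; Oskar–Yael: 1; Oskar–Hiro: 1; Oskar–Omar: 1; Oskar–Miro: 1; Oskar–Chen: 1; Oskar–Zubin: 1; Frank–Nora: 1; Frank–David: 1; Frank–Hiro: 1; Frank–Omar: 1; Frank–Miro: 1; Frank–Chen: 1 … (+29 more pairs).
All other pairs contribute 0.
Summing the contributions gives betweenness(Veda) = 43.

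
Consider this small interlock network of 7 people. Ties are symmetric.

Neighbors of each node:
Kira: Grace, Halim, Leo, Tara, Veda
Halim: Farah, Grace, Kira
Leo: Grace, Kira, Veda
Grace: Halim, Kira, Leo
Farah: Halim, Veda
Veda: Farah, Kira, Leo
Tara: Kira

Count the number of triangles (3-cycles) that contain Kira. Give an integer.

3

Kira's neighbors: Grace, Halim, Leo, Tara, and Veda.
Neighbor pairs that are themselves tied: Kira–Grace–Halim; Kira–Grace–Leo; Kira–Leo–Veda. Each forms one triangle with Kira, for 3 in total.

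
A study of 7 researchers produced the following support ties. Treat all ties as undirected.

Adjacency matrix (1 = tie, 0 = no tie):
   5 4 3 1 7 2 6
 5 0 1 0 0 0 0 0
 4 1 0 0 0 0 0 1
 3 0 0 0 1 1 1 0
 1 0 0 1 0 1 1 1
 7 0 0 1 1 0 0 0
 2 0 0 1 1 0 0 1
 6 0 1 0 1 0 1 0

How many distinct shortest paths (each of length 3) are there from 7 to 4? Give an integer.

1

The shortest distance is 3, and the only length-3 path is 7–1–6–4. So there is exactly 1 shortest path.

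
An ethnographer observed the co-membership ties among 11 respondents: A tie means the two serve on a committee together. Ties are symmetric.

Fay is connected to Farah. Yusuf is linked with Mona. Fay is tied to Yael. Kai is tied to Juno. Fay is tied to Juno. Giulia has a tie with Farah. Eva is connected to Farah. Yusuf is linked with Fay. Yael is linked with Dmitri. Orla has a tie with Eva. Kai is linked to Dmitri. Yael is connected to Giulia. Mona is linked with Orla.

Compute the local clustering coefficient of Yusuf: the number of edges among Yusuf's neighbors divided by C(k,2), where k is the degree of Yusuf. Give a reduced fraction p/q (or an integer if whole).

Yusuf's neighbors: Fay and Mona (k = 2).
Possible neighbor pairs: C(2,2) = 1. Edges among them: none → e = 0.
Clustering(Yusuf) = 0/1.

0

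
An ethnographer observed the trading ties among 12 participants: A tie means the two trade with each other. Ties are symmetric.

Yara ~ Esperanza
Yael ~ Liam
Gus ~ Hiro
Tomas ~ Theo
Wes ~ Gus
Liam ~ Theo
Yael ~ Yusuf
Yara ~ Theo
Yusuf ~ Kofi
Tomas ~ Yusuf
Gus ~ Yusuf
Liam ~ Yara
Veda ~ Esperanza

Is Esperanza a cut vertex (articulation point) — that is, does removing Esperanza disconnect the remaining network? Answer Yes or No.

Removing Esperanza leaves {Gus, Hiro, Kofi, Liam, Theo, Tomas, Wes, Yael, Yara, and Yusuf} with no path to {Veda}, so the network splits into 2 components. Esperanza is a cut vertex.

Yes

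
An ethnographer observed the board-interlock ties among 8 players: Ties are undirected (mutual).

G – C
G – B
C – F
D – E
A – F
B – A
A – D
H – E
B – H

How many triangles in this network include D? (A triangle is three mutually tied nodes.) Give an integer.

0

D's neighbors are A and E, but none of them are tied to each other, so no triangle contains D.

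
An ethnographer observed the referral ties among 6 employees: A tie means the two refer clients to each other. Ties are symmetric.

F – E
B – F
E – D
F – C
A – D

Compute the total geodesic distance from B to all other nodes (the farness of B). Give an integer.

12

Distances from B: A:4, C:2, D:3, E:2, F:1.
Sum = 4 + 2 + 3 + 2 + 1 = 12.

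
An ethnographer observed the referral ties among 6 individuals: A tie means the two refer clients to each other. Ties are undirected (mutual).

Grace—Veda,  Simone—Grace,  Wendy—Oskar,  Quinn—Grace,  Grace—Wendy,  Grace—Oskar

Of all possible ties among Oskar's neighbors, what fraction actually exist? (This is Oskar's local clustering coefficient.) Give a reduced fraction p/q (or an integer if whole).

1

Oskar's neighbors: Grace and Wendy (k = 2).
Possible neighbor pairs: C(2,2) = 1. Edges among them: Grace–Wendy → e = 1.
Clustering(Oskar) = 1/1.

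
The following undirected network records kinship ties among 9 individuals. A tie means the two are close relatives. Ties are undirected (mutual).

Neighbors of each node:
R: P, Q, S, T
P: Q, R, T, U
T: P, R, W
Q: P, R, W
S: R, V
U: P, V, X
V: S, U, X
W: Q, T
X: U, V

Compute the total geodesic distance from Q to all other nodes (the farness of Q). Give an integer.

15

Distances from Q: P:1, R:1, S:2, T:2, U:2, V:3, W:1, X:3.
Sum = 1 + 1 + 2 + 2 + 2 + 3 + 1 + 3 = 15.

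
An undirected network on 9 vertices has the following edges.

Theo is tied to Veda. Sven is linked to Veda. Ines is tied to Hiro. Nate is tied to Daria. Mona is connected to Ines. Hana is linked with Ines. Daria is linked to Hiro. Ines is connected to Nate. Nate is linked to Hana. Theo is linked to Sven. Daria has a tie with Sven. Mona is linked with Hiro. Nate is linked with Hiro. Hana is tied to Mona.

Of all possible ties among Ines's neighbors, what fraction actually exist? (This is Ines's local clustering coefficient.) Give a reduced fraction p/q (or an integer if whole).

Ines's neighbors: Hana, Hiro, Mona, and Nate (k = 4).
Possible neighbor pairs: C(4,2) = 6. Edges among them: Hana–Mona, Hana–Nate, Hiro–Mona, Hiro–Nate → e = 4.
Clustering(Ines) = 4/6 = 2/3.

2/3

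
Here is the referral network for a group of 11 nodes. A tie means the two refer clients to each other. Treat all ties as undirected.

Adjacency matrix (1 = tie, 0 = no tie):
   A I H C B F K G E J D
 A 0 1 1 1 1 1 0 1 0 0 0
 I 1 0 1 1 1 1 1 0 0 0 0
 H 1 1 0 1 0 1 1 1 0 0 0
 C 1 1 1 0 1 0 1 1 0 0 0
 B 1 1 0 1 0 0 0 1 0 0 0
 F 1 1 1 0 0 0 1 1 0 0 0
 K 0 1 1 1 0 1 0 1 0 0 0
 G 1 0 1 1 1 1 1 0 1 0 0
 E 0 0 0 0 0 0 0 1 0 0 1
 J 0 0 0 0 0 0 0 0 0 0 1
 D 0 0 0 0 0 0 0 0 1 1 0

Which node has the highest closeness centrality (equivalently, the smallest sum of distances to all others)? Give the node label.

G

Farness (sum of distances to all others) for each node — A:17, B:19, C:17, D:26, E:19, F:18, G:14, H:17, I:20, J:35, K:18.
The smallest farness is 14, for G, so G has the highest closeness.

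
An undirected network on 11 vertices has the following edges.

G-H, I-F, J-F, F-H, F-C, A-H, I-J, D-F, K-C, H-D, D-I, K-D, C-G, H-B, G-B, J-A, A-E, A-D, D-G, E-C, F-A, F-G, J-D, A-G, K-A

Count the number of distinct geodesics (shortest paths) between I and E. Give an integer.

4

The shortest distance is 3. The length-3 paths are: I–J–A–E; I–F–A–E; I–D–A–E; I–F–C–E.
That gives 4 distinct shortest paths.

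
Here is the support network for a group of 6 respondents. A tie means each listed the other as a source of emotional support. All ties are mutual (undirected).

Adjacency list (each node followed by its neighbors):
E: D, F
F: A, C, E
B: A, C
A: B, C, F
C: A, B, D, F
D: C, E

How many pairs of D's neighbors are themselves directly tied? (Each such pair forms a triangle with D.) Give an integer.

0

D's neighbors are C and E, but none of them are tied to each other, so no triangle contains D.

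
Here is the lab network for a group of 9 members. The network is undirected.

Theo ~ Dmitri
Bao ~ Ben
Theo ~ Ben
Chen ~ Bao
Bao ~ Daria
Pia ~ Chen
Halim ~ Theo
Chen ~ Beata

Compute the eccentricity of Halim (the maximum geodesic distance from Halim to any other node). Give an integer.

5

Distances from Halim: Bao:3, Beata:5, Ben:2, Chen:4, Daria:4, Dmitri:2, Pia:5, Theo:1.
The largest is 5 (to Beata and Pia), so the eccentricity of Halim is 5.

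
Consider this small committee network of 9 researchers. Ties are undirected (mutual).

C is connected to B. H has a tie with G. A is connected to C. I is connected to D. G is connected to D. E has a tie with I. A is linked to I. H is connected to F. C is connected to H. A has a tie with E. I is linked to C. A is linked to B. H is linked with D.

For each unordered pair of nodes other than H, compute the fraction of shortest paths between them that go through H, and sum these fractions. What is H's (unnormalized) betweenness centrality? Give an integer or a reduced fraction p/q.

31/3

Pairs whose geodesics pass through H — G–F: 1; G–A: 1/2; G–B: 1; G–C: 1; D–F: 1; D–B: 1/3; D–C: 1/2; F–A: 1; F–B: 1; F–E: 3/3; F–I: 2/2; F–C: 1.
All other pairs contribute 0.
Summing the contributions gives betweenness(H) = 31/3.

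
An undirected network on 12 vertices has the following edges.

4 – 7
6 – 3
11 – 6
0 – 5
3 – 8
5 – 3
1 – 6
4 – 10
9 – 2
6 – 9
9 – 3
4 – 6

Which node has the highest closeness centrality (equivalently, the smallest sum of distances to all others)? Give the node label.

6

Farness (sum of distances to all others) for each node — 0:38, 1:28, 2:32, 3:20, 4:24, 5:28, 6:18, 7:34, 8:30, 9:22, 10:34, 11:28.
The smallest farness is 18, for 6, so 6 has the highest closeness.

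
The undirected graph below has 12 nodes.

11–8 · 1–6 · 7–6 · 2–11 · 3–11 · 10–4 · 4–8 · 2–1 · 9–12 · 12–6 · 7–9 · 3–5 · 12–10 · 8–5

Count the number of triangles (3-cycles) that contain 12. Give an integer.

0

12's neighbors are 6, 9, and 10, but none of them are tied to each other, so no triangle contains 12.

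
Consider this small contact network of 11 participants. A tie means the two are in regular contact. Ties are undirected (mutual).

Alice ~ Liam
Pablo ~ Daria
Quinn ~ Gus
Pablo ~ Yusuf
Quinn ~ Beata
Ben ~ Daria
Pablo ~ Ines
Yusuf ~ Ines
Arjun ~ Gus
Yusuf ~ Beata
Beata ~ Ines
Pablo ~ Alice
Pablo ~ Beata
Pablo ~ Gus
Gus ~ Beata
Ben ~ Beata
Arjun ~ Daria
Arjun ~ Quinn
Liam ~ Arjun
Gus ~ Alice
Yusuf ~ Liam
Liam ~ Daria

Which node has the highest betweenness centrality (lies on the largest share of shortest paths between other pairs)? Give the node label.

Unnormalized betweenness of each node: Alice:5/6, Arjun:3, Beata:89/10, Ben:1/2, Daria:121/30, Gus:83/20, Ines:0, Liam:69/20, Pablo:69/10, Quinn:7/10, Yusuf:38/15.
Beata has the largest value, 89/10, making it the main broker — the node through which the most shortest paths run.

Beata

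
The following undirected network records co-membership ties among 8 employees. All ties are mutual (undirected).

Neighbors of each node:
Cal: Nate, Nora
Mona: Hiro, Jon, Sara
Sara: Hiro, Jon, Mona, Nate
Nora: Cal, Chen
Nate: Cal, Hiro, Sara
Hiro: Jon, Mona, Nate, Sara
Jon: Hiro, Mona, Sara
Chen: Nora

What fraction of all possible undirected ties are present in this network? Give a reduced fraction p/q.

There are 11 edges and 8 nodes, so the maximum possible is C(8,2) = 28.
Density = 11/28.

11/28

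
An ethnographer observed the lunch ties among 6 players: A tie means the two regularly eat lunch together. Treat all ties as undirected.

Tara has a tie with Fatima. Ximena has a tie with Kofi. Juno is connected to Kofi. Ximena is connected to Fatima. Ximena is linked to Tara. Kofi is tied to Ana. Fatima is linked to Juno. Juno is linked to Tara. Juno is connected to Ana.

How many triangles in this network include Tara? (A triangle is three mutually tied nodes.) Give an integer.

Tara's neighbors: Fatima, Juno, and Ximena.
Neighbor pairs that are themselves tied: Tara–Fatima–Juno; Tara–Fatima–Ximena. Each forms one triangle with Tara, for 2 in total.

2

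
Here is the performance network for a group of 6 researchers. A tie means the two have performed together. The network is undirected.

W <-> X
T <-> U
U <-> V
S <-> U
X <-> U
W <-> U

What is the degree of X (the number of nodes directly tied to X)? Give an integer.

X is directly tied to U and W. That is 2 neighbors, so the degree of X is 2.

2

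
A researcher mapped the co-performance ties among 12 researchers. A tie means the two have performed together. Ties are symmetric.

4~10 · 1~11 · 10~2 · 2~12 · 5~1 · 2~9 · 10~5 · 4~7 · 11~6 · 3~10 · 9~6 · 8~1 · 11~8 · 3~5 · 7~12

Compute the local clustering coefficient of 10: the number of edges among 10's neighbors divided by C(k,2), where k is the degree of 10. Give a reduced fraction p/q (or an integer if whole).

1/6

10's neighbors: 2, 3, 4, and 5 (k = 4).
Possible neighbor pairs: C(4,2) = 6. Edges among them: 3–5 → e = 1.
Clustering(10) = 1/6.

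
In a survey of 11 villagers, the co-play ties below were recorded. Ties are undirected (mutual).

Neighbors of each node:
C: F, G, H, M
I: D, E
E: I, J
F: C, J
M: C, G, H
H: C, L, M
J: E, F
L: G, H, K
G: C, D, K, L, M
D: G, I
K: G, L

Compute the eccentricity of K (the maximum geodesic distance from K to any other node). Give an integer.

4

Distances from K: C:2, D:2, E:4, F:3, G:1, H:2, I:3, J:4, L:1, M:2.
The largest is 4 (to E and J), so the eccentricity of K is 4.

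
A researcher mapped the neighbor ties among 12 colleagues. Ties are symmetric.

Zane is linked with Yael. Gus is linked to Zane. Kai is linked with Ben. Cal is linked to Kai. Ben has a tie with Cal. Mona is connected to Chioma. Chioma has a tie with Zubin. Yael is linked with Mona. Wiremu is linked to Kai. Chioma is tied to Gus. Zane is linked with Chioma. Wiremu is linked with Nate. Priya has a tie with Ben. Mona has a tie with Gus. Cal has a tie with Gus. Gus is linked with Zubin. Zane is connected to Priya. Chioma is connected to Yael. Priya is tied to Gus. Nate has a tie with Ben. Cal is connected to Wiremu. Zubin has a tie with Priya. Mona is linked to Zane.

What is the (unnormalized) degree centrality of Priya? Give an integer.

Priya is directly tied to Ben, Gus, Zane, and Zubin. That is 4 neighbors, so the degree of Priya is 4.

4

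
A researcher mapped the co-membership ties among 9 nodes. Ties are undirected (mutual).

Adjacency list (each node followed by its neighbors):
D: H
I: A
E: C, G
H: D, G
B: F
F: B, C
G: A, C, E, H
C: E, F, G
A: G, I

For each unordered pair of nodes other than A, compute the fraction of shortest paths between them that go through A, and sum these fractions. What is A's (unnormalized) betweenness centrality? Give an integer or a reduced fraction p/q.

Pairs whose geodesics pass through A — F–I: 1; C–I: 1; I–D: 1; I–E: 1; I–B: 1; I–H: 1; I–G: 1.
All other pairs contribute 0.
Summing the contributions gives betweenness(A) = 7.

7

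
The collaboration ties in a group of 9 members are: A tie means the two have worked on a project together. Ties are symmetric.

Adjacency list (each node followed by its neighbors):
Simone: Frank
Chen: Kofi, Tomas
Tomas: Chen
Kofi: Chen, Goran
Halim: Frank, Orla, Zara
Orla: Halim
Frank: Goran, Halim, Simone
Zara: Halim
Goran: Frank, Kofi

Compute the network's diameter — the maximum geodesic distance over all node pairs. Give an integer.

Eccentricity of each node (its greatest distance to any other): Chen:5, Frank:4, Goran:3, Halim:5, Kofi:4, Orla:6, Simone:5, Tomas:6, Zara:6.
The maximum eccentricity is 6, realized for instance by the pair Zara–Tomas via Zara – Halim – Frank – Goran – Kofi – Chen – Tomas. So the diameter is 6.

6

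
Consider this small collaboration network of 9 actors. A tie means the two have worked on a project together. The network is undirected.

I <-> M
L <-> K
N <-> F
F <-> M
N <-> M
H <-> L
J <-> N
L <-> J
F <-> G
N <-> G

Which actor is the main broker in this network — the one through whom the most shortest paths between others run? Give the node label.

N

Unnormalized betweenness of each node: F:1, G:0, H:0, I:0, J:15, K:0, L:13, M:7, N:17.
N has the largest value, 17, making it the main broker — the node through which the most shortest paths run.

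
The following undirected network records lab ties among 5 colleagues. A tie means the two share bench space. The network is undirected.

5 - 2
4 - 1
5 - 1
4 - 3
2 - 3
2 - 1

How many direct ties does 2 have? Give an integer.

2 is directly tied to 1, 3, and 5. That is 3 neighbors, so the degree of 2 is 3.

3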